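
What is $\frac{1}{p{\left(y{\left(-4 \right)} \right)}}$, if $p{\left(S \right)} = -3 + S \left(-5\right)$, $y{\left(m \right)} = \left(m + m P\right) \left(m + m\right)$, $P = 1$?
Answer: $- \frac{1}{323} \approx -0.003096$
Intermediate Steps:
$y{\left(m \right)} = 4 m^{2}$ ($y{\left(m \right)} = \left(m + m 1\right) \left(m + m\right) = \left(m + m\right) 2 m = 2 m 2 m = 4 m^{2}$)
$p{\left(S \right)} = -3 - 5 S$
$\frac{1}{p{\left(y{\left(-4 \right)} \right)}} = \frac{1}{-3 - 5 \cdot 4 \left(-4\right)^{2}} = \frac{1}{-3 - 5 \cdot 4 \cdot 16} = \frac{1}{-3 - 320} = \frac{1}{-323} = - \frac{1}{323}$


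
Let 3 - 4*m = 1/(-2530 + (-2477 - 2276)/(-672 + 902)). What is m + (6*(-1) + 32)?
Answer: 62772101/2346612 ≈ 26.750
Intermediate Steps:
m = 1760189/2346612 (m = 3/4 - 1/(4*(-2530 + (-2477 - 2276)/(-672 + 902))) = 3/4 - 1/(4*(-2530 - 4753/230)) = 3/4 - 1/(4*(-586653/230)) = 3/4 - 1/4*(-230/586653) = 3/4 + 115/1173306 = 1760189/2346612 ≈ 0.75010)
m + (6*(-1) + 32) = 1760189/2346612 + (6*(-1) + 32) = 1760189/2346612 + (-6 + 32) = 1760189/2346612 + 26 = 62772101/2346612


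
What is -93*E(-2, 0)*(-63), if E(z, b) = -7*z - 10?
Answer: 23436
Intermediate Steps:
E(z, b) = -10 - 7*z
-93*E(-2, 0)*(-63) = -93*(-10 - 7*(-2))*(-63) = -93*(-10 + 14)*(-63) = -93*4*(-63) = -372*(-63) = 23436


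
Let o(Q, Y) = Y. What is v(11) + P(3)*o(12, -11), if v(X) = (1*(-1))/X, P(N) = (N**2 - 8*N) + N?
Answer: 1451/11 ≈ 131.91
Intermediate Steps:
P(N) = N**2 - 7*N
v(X) = -1/X
v(11) + P(3)*o(12, -11) = -1/11 + (3*(-7 + 3))*(-11) = -1*1/11 + (3*(-4))*(-11) = -1/11 - 12*(-11) = -1/11 + 132 = 1451/11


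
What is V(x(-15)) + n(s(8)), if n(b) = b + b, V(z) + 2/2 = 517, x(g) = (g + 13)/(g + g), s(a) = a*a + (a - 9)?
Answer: 642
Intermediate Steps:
s(a) = -9 + a + a² (s(a) = a² + (-9 + a) = -9 + a + a²)
x(g) = (13 + g)/(2*g) (x(g) = (13 + g)/((2*g)) = (13 + g)*(1/(2*g)) = (13 + g)/(2*g))
V(z) = 516 (V(z) = -1 + 517 = 516)
n(b) = 2*b
V(x(-15)) + n(s(8)) = 516 + 2*(-9 + 8 + 8²) = 516 + 2*(-9 + 8 + 64) = 516 + 2*63 = 516 + 126 = 642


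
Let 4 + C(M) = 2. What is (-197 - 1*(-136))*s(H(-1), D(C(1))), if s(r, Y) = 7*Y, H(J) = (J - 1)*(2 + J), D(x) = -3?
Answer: 1281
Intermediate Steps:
C(M) = -2 (C(M) = -4 + 2 = -2)
H(J) = (-1 + J)*(2 + J)
(-197 - 1*(-136))*s(H(-1), D(C(1))) = (-197 - 1*(-136))*(7*(-3)) = (-197 + 136)*(-21) = -61*(-21) = 1281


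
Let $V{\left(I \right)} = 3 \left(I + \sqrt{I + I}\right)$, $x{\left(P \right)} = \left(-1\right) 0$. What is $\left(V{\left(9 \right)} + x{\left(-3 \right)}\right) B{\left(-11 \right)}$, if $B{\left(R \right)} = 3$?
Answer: $81 + 27 \sqrt{2} \approx 119.18$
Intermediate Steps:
$x{\left(P \right)} = 0$
$V{\left(I \right)} = 3 I + 3 \sqrt{2} \sqrt{I}$ ($V{\left(I \right)} = 3 \left(I + \sqrt{2 I}\right) = 3 \left(I + \sqrt{2} \sqrt{I}\right) = 3 I + 3 \sqrt{2} \sqrt{I}$)
$\left(V{\left(9 \right)} + x{\left(-3 \right)}\right) B{\left(-11 \right)} = \left(\left(3 \cdot 9 + 3 \sqrt{2} \sqrt{9}\right) + 0\right) 3 = \left(\left(27 + 3 \sqrt{2} \cdot 3\right) + 0\right) 3 = \left(\left(27 + 9 \sqrt{2}\right) + 0\right) 3 = \left(27 + 9 \sqrt{2}\right) 3 = 81 + 27 \sqrt{2}$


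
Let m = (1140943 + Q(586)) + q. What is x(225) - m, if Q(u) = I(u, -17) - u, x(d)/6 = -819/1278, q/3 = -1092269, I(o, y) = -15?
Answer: 151688742/71 ≈ 2.1365e+6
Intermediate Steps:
q = -3276807 (q = 3*(-1092269) = -3276807)
x(d) = -273/71 (x(d) = 6*(-819/1278) = 6*(-819*1/1278) = 6*(-91/142) = -273/71)
Q(u) = -15 - u
m = -2136465 (m = (1140943 + (-15 - 1*586)) - 3276807 = (1140943 + (-15 - 586)) - 3276807 = (1140943 - 601) - 3276807 = 1140342 - 3276807 = -2136465)
x(225) - m = -273/71 - 1*(-2136465) = -273/71 + 2136465 = 151688742/71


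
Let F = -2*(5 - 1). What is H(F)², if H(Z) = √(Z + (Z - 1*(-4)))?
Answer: -12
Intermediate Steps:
F = -8 (F = -2*4 = -8)
H(Z) = √(4 + 2*Z) (H(Z) = √(Z + (Z + 4)) = √(Z + (4 + Z)) = √(4 + 2*Z))
H(F)² = (√(4 + 2*(-8)))² = (√(4 - 16))² = (√(-12))² = (2*I*√3)² = -12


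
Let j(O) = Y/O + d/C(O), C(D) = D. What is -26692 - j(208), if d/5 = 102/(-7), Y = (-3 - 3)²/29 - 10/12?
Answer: -6762169805/253344 ≈ -26692.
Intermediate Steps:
Y = 71/174 (Y = (-6)²*(1/29) - 10*1/12 = 36*(1/29) - ⅚ = 36/29 - ⅚ = 71/174 ≈ 0.40805)
d = -510/7 (d = 5*(102/(-7)) = 5*(102*(-⅐)) = 5*(-102/7) = -510/7 ≈ -72.857)
j(O) = -88243/(1218*O) (j(O) = 71/(174*O) - 510/(7*O) = -88243/(1218*O))
-26692 - j(208) = -26692 - (-88243)/(1218*208) = -26692 - 1*(-88243/253344) = -26692 + 88243/253344 = -6762169805/253344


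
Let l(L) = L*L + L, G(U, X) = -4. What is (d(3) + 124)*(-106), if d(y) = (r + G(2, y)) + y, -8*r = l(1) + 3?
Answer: -51887/4 ≈ -12972.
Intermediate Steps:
l(L) = L + L² (l(L) = L² + L = L + L²)
r = -5/8 (r = -(1*(1 + 1) + 3)/8 = -(1*2 + 3)/8 = -(2 + 3)/8 = -⅛*5 = -5/8 ≈ -0.62500)
d(y) = -37/8 + y (d(y) = (-5/8 - 4) + y = -37/8 + y)
(d(3) + 124)*(-106) = ((-37/8 + 3) + 124)*(-106) = (-13/8 + 124)*(-106) = (979/8)*(-106) = -51887/4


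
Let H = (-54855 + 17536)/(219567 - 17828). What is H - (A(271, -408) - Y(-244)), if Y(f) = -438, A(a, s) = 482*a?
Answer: -26439950659/201739 ≈ -1.3106e+5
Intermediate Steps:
H = -37319/201739 ≈ -0.18499
H - (A(271, -408) - Y(-244)) = -37319/201739 - (482*271 - 1*(-438)) = -37319/201739 - (130622 + 438) = -37319/201739 - 1*131060 = -37319/201739 - 131060 = -26439950659/201739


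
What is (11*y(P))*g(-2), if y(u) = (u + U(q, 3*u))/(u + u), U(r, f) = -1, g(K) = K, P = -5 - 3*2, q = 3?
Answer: -12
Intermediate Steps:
P = -11 (P = -5 - 6 = -11)
y(u) = (-1 + u)/(2*u) (y(u) = (u - 1)/(u + u) = (-1 + u)/((2*u)) = (-1 + u)*(1/(2*u)) = (-1 + u)/(2*u))
(11*y(P))*g(-2) = (11*((½)*(-1 - 11)/(-11)))*(-2) = (11*((½)*(-1/11)*(-12)))*(-2) = (11*(6/11))*(-2) = 6*(-2) = -12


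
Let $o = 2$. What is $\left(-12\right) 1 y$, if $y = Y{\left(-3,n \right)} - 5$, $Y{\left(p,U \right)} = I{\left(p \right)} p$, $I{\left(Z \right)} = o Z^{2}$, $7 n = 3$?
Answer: $708$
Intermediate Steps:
$n = \frac{3}{7}$ ($n = \frac{1}{7} \cdot 3 = \frac{3}{7} \approx 0.42857$)
$I{\left(Z \right)} = 2 Z^{2}$
$Y{\left(p,U \right)} = 2 p^{3}$ ($Y{\left(p,U \right)} = 2 p^{2} p = 2 p^{3}$)
$y = -59$ ($y = 2 \left(-3\right)^{3} - 5 = 2 \left(-27\right) - 5 = -54 - 5 = -59$)
$\left(-12\right) 1 y = \left(-12\right) 1 \left(-59\right) = \left(-12\right) \left(-59\right) = 708$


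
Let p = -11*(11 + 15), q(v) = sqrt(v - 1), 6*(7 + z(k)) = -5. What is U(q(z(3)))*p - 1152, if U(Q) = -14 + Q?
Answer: 2852 - 143*I*sqrt(318)/3 ≈ 2852.0 - 850.02*I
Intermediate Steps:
z(k) = -47/6 (z(k) = -7 + (1/6)*(-5) = -7 - 5/6 = -47/6)
q(v) = sqrt(-1 + v)
p = -286 (p = -11*26 = -286)
U(q(z(3)))*p - 1152 = (-14 + sqrt(-1 - 47/6))*(-286) - 1152 = (-14 + sqrt(-53/6))*(-286) - 1152 = (-14 + I*sqrt(318)/6)*(-286) - 1152 = (4004 - 143*I*sqrt(318)/3) - 1152 = 2852 - 143*I*sqrt(318)/3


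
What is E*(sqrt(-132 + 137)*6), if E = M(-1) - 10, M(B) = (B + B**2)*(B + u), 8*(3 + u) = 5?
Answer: -60*sqrt(5) ≈ -134.16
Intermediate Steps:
u = -19/8 (u = -3 + (1/8)*5 = -3 + 5/8 = -19/8 ≈ -2.3750)
M(B) = (-19/8 + B)*(B + B**2) (M(B) = (B + B**2)*(B - 19/8) = (B + B**2)*(-19/8 + B) = (-19/8 + B)*(B + B**2))
E = -10 (E = (1/8)*(-1)*(-19 - 11*(-1) + 8*(-1)**2) - 10 = (1/8)*(-1)*(-19 + 11 + 8*1) - 10 = (1/8)*(-1)*(-19 + 11 + 8) - 10 = (1/8)*(-1)*0 - 10 = 0 - 10 = -10)
E*(sqrt(-132 + 137)*6) = -10*sqrt(-132 + 137)*6 = -10*sqrt(5)*6 = -60*sqrt(5)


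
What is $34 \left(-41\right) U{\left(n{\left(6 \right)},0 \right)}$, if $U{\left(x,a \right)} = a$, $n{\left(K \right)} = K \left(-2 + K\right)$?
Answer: $0$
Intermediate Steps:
$34 \left(-41\right) U{\left(n{\left(6 \right)},0 \right)} = 34 \left(-41\right) 0 = \left(-1394\right) 0 = 0$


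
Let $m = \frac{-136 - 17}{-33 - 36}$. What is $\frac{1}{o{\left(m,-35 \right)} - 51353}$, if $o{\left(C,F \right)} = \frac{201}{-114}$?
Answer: $- \frac{38}{1951481} \approx -1.9472 \cdot 10^{-5}$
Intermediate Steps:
$m = \frac{51}{23}$ ($m = - \frac{153}{-69} = \left(-153\right) \left(- \frac{1}{69}\right) = \frac{51}{23} \approx 2.2174$)
$o{\left(C,F \right)} = - \frac{67}{38}$ ($o{\left(C,F \right)} = 201 \left(- \frac{1}{114}\right) = - \frac{67}{38}$)
$\frac{1}{o{\left(m,-35 \right)} - 51353} = \frac{1}{- \frac{67}{38} - 51353} = \frac{1}{- \frac{1951481}{38}} = - \frac{38}{1951481}$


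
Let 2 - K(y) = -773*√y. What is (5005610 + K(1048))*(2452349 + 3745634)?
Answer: 31024698080596 + 9582081718*√262 ≈ 3.1180e+13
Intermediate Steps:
K(y) = 2 + 773*√y (K(y) = 2 - (-773)*√y = 2 + 773*√y)
(5005610 + K(1048))*(2452349 + 3745634) = (5005610 + (2 + 773*√1048))*(2452349 + 3745634) = (5005610 + (2 + 773*(2*√262)))*6197983 = (5005610 + (2 + 1546*√262))*6197983 = (5005612 + 1546*√262)*6197983 = 31024698080596 + 9582081718*√262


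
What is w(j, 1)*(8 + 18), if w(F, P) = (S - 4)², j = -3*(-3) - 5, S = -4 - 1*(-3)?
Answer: 650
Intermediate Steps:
S = -1 (S = -4 + 3 = -1)
j = 4 (j = 9 - 5 = 4)
w(F, P) = 25 (w(F, P) = (-1 - 4)² = (-5)² = 25)
w(j, 1)*(8 + 18) = 25*(8 + 18) = 25*26 = 650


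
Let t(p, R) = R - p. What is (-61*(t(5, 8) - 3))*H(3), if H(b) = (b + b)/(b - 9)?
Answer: 0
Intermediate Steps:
H(b) = 2*b/(-9 + b) (H(b) = (2*b)/(-9 + b) = 2*b/(-9 + b))
(-61*(t(5, 8) - 3))*H(3) = (-61*((8 - 1*5) - 3))*(2*3/(-9 + 3)) = (-61*((8 - 5) - 3))*(2*3/(-6)) = (-61*(3 - 3))*(2*3*(-⅙)) = -61*0*(-1) = 0*(-1) = 0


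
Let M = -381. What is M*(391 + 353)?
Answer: -283464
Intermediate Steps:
M*(391 + 353) = -381*(391 + 353) = -381*744 = -283464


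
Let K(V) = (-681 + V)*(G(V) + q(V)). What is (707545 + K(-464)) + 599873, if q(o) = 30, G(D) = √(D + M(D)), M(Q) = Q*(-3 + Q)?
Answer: 1273068 - 4580*√13514 ≈ 7.4064e+5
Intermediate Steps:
G(D) = √(D + D*(-3 + D))
K(V) = (-681 + V)*(30 + √(V*(-2 + V))) (K(V) = (-681 + V)*(√(V*(-2 + V)) + 30) = (-681 + V)*(30 + √(V*(-2 + V))))
(707545 + K(-464)) + 599873 = (707545 + (-20430 - 681*4*√13514 + 30*(-464) - 464*4*√13514)) + 599873 = (707545 + (-20430 - 681*4*√13514 - 13920 - 464*4*√13514)) + 599873 = (707545 + (-20430 - 2724*√13514 - 13920 - 1856*√13514)) + 599873 = (707545 + (-34350 - 4580*√13514)) + 599873 = (673195 - 4580*√13514) + 599873 = 1273068 - 4580*√13514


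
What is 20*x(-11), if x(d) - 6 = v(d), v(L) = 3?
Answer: 180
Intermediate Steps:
x(d) = 9 (x(d) = 6 + 3 = 9)
20*x(-11) = 20*9 = 180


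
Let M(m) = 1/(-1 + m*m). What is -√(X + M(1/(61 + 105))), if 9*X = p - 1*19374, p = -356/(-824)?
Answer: -I*√69391149962077130/5676330 ≈ -46.407*I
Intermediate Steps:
p = 89/206 (p = -356*(-1/824) = 89/206 ≈ 0.43204)
M(m) = 1/(-1 + m²)
X = -3990955/1854 (X = (89/206 - 1*19374)/9 = (89/206 - 19374)/9 = (⅑)*(-3990955/206) = -3990955/1854 ≈ -2152.6)
-√(X + M(1/(61 + 105))) = -√(-3990955/1854 + 1/(-1 + (1/(61 + 105))²)) = -√(-3990955/1854 + 1/(-1 + (1/166)²)) = -√(-3990955/1854 + 1/(-1 + 1/27556)) = -√(-3990955/1854 + 1/(-27555/27556)) = -√(-3990955/1854 - 27556/27555) = -√(-36673951283/17028990) = -I*√69391149962077130/5676330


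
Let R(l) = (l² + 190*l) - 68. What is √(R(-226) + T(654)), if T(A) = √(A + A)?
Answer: √(8068 + 2*√327) ≈ 90.023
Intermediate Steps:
T(A) = √2*√A (T(A) = √(2*A) = √2*√A)
R(l) = -68 + l² + 190*l
√(R(-226) + T(654)) = √((-68 + (-226)² + 190*(-226)) + √2*√654) = √((-68 + 51076 - 42940) + 2*√327) = √(8068 + 2*√327)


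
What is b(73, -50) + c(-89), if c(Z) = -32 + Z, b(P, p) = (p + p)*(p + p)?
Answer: 9879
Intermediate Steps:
b(P, p) = 4*p² (b(P, p) = (2*p)*(2*p) = 4*p²)
b(73, -50) + c(-89) = 4*(-50)² + (-32 - 89) = 4*2500 - 121 = 10000 - 121 = 9879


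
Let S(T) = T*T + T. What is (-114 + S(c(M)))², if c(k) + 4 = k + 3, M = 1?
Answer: 12996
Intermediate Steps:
c(k) = -1 + k (c(k) = -4 + (k + 3) = -4 + (3 + k) = -1 + k)
S(T) = T + T² (S(T) = T² + T = T + T²)
(-114 + S(c(M)))² = (-114 + (-1 + 1)*(1 + (-1 + 1)))² = (-114 + 0*(1 + 0))² = (-114 + 0*1)² = (-114 + 0)² = (-114)² = 12996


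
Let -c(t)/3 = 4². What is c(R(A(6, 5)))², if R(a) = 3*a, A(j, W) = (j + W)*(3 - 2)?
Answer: 2304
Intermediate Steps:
A(j, W) = W + j (A(j, W) = (W + j)*1 = W + j)
c(t) = -48 (c(t) = -3*4² = -3*16 = -48)
c(R(A(6, 5)))² = (-48)² = 2304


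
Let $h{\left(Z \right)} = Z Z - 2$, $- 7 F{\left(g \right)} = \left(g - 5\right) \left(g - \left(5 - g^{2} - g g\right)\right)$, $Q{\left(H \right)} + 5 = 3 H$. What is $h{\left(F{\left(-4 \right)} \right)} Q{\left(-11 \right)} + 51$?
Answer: $- \frac{1622039}{49} \approx -33103.0$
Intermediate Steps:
$Q{\left(H \right)} = -5 + 3 H$
$F{\left(g \right)} = - \frac{\left(-5 + g\right) \left(-5 + g + 2 g^{2}\right)}{7}$ ($F{\left(g \right)} = - \frac{\left(g - 5\right) \left(g - \left(5 - g^{2} - g g\right)\right)}{7} = - \frac{\left(-5 + g\right) \left(g + \left(\left(g^{2} + g^{2}\right) - 5\right)\right)}{7} = - \frac{\left(-5 + g\right) \left(g + \left(2 g^{2} - 5\right)\right)}{7} = - \frac{\left(-5 + g\right) \left(g + \left(-5 + 2 g^{2}\right)\right)}{7} = - \frac{\left(-5 + g\right) \left(-5 + g + 2 g^{2}\right)}{7}$)
$h{\left(Z \right)} = -2 + Z^{2}$ ($h{\left(Z \right)} = Z^{2} - 2 = -2 + Z^{2}$)
$h{\left(F{\left(-4 \right)} \right)} Q{\left(-11 \right)} + 51 = \left(-2 + \left(- \frac{25}{7} - \frac{2 \left(-4\right)^{3}}{7} + \frac{9 \left(-4\right)^{2}}{7} + \frac{10}{7} \left(-4\right)\right)^{2}\right) \left(-5 + 3 \left(-11\right)\right) + 51 = \left(-2 + \left(- \frac{25}{7} - - \frac{128}{7} + \frac{9}{7} \cdot 16 - \frac{40}{7}\right)^{2}\right) \left(-5 - 33\right) + 51 = \left(-2 + \left(- \frac{25}{7} + \frac{128}{7} + \frac{144}{7} - \frac{40}{7}\right)^{2}\right) \left(-38\right) + 51 = \left(-2 + \left(\frac{207}{7}\right)^{2}\right) \left(-38\right) + 51 = \left(-2 + \frac{42849}{49}\right) \left(-38\right) + 51 = \frac{42751}{49} \left(-38\right) + 51 = - \frac{1624538}{49} + 51 = - \frac{1622039}{49}$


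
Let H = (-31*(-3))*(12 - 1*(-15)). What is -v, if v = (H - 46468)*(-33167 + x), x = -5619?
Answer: -1704916202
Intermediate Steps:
H = 2511 (H = 93*(12 + 15) = 93*27 = 2511)
v = 1704916202 (v = (2511 - 46468)*(-33167 - 5619) = -43957*(-38786) = 1704916202)
-v = -1*1704916202 = -1704916202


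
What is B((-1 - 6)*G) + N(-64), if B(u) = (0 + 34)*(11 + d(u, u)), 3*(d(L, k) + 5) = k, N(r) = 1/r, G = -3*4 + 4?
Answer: 161021/192 ≈ 838.65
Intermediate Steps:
G = -8 (G = -12 + 4 = -8)
d(L, k) = -5 + k/3
B(u) = 204 + 34*u/3 (B(u) = (0 + 34)*(11 + (-5 + u/3)) = 34*(6 + u/3) = 204 + 34*u/3)
B((-1 - 6)*G) + N(-64) = (204 + 34*((-1 - 6)*(-8))/3) + 1/(-64) = (204 + 34*(-7*(-8))/3) - 1/64 = (204 + (34/3)*56) - 1/64 = (204 + 1904/3) - 1/64 = 2516/3 - 1/64 = 161021/192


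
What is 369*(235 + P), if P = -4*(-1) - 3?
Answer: 87084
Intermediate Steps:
P = 1 (P = 4 - 3 = 1)
369*(235 + P) = 369*(235 + 1) = 369*236 = 87084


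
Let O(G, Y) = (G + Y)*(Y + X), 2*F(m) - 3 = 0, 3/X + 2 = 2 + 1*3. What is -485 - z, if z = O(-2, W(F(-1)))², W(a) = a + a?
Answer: -501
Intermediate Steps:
X = 1 (X = 3/(-2 + (2 + 1*3)) = 3/(-2 + (2 + 3)) = 3/(-2 + 5) = 3/3 = 3*(⅓) = 1)
F(m) = 3/2 (F(m) = 3/2 + (½)*0 = 3/2 + 0 = 3/2)
W(a) = 2*a
O(G, Y) = (1 + Y)*(G + Y) (O(G, Y) = (G + Y)*(Y + 1) = (G + Y)*(1 + Y) = (1 + Y)*(G + Y))
z = 16 (z = (-2 + 2*(3/2) + (2*(3/2))² - 4*3/2)² = (-2 + 3 + 3² - 2*3)² = (-2 + 3 + 9 - 6)² = 4² = 16)
-485 - z = -485 - 1*16 = -485 - 16 = -501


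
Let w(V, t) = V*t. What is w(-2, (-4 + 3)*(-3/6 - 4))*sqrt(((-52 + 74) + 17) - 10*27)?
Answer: -9*I*sqrt(231) ≈ -136.79*I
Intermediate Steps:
w(-2, (-4 + 3)*(-3/6 - 4))*sqrt(((-52 + 74) + 17) - 10*27) = (-2*(-4 + 3)*(-3/6 - 4))*sqrt(((-52 + 74) + 17) - 10*27) = (-(-2)*(-3*1/6 - 4))*sqrt((22 + 17) - 270) = (-(-2)*(-1/2 - 4))*sqrt(39 - 270) = (-(-2)*(-9)/2)*sqrt(-231) = (-2*9/2)*(I*sqrt(231)) = -9*I*sqrt(231)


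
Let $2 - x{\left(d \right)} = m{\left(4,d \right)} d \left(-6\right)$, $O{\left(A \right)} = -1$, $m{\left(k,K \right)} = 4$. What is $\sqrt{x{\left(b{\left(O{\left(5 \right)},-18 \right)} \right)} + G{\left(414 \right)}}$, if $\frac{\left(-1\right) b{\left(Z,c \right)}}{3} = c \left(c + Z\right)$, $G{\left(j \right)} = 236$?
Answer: $i \sqrt{24386} \approx 156.16 i$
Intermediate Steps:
$b{\left(Z,c \right)} = - 3 c \left(Z + c\right)$ ($b{\left(Z,c \right)} = - 3 c \left(c + Z\right) = - 3 c \left(Z + c\right)$)
$x{\left(d \right)} = 2 + 24 d$ ($x{\left(d \right)} = 2 - 4 d \left(-6\right) = 2 - - 24 d = 2 + 24 d$)
$\sqrt{x{\left(b{\left(O{\left(5 \right)},-18 \right)} \right)} + G{\left(414 \right)}} = \sqrt{\left(2 + 24 \left(\left(-3\right) \left(-18\right) \left(-1 - 18\right)\right)\right) + 236} = \sqrt{\left(2 + 24 \left(\left(-3\right) \left(-18\right) \left(-19\right)\right)\right) + 236} = \sqrt{\left(2 + 24 \left(-1026\right)\right) + 236} = \sqrt{\left(2 - 24624\right) + 236} = \sqrt{-24622 + 236} = \sqrt{-24386} = i \sqrt{24386}$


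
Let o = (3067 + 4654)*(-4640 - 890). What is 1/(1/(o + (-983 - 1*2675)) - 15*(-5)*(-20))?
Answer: -42700788/64051182001 ≈ -0.00066667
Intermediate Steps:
o = -42697130 (o = 7721*(-5530) = -42697130)
1/(1/(o + (-983 - 1*2675)) - 15*(-5)*(-20)) = 1/(1/(-42697130 + (-983 - 1*2675)) - 15*(-5)*(-20)) = 1/(1/(-42697130 + (-983 - 2675)) + 75*(-20)) = 1/(1/(-42697130 - 3658) - 1500) = 1/(1/(-42700788) - 1500) = 1/(-1/42700788 - 1500) = 1/(-64051182001/42700788) = -42700788/64051182001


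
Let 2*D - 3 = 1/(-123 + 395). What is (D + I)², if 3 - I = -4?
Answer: 21390625/295936 ≈ 72.281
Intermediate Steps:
I = 7 (I = 3 - 1*(-4) = 3 + 4 = 7)
D = 817/544 (D = 3/2 + 1/(2*(-123 + 395)) = 3/2 + (½)/272 = 3/2 + (½)*(1/272) = 3/2 + 1/544 = 817/544 ≈ 1.5018)
(D + I)² = (817/544 + 7)² = (4625/544)² = 21390625/295936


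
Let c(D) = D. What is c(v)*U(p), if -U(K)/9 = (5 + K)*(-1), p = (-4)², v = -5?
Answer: -945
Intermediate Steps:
p = 16
U(K) = 45 + 9*K (U(K) = -9*(5 + K)*(-1) = -9*(-5 - K) = 45 + 9*K)
c(v)*U(p) = -5*(45 + 9*16) = -5*(45 + 144) = -5*189 = -945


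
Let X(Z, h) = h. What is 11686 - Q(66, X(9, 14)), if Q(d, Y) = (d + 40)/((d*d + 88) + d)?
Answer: 26351877/2255 ≈ 11686.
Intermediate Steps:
Q(d, Y) = (40 + d)/(88 + d + d**2) (Q(d, Y) = (40 + d)/((d**2 + 88) + d) = (40 + d)/((88 + d**2) + d) = (40 + d)/(88 + d + d**2))
11686 - Q(66, X(9, 14)) = 11686 - (40 + 66)/(88 + 66 + 66**2) = 11686 - 106/(88 + 66 + 4356) = 11686 - 106/4510 = 11686 - 1*53/2255 = 11686 - 53/2255 = 26351877/2255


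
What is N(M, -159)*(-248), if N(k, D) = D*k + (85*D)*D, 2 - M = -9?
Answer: -532489728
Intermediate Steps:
M = 11 (M = 2 - 1*(-9) = 2 + 9 = 11)
N(k, D) = 85*D² + D*k (N(k, D) = D*k + 85*D² = 85*D² + D*k)
N(M, -159)*(-248) = -159*(11 + 85*(-159))*(-248) = -159*(11 - 13515)*(-248) = -159*(-13504)*(-248) = 2147136*(-248) = -532489728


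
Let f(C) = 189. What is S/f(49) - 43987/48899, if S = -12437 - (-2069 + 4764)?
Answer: -249417737/3080637 ≈ -80.963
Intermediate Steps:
S = -15132 (S = -12437 - 1*2695 = -12437 - 2695 = -15132)
S/f(49) - 43987/48899 = -15132/189 - 43987/48899 = -15132*1/189 - 43987*1/48899 = -5044/63 - 43987/48899 = -249417737/3080637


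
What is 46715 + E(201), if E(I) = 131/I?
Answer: 9389846/201 ≈ 46716.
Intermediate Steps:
46715 + E(201) = 46715 + 131/201 = 9389846/201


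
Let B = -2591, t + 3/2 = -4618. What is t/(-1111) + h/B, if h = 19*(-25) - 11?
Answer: 25018141/5757202 ≈ 4.3455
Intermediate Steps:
t = -9239/2 (t = -3/2 - 4618 = -9239/2 ≈ -4619.5)
h = -486 (h = -475 - 11 = -486)
t/(-1111) + h/B = -9239/2/(-1111) - 486/(-2591) = -9239/2*(-1/1111) - 486*(-1/2591) = 9239/2222 + 486/2591 = 25018141/5757202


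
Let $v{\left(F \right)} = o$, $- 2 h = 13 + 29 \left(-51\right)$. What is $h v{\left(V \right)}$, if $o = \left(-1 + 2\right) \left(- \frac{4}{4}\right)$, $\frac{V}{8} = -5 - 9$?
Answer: $-733$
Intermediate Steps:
$h = 733$ ($h = - \frac{13 + 29 \left(-51\right)}{2} = - \frac{13 - 1479}{2} = \left(- \frac{1}{2}\right) \left(-1466\right) = 733$)
$V = -112$ ($V = 8 \left(-5 - 9\right) = 8 \left(-14\right) = -112$)
$o = -1$ ($o = 1 \left(\left(-4\right) \frac{1}{4}\right) = 1 \left(-1\right) = -1$)
$v{\left(F \right)} = -1$
$h v{\left(V \right)} = 733 \left(-1\right) = -733$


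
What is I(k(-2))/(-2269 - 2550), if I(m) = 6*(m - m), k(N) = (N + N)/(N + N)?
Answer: 0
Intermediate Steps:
k(N) = 1 (k(N) = (2*N)/((2*N)) = (2*N)*(1/(2*N)) = 1)
I(m) = 0 (I(m) = 6*0 = 0)
I(k(-2))/(-2269 - 2550) = 0/(-2269 - 2550) = 0/(-4819) = -1/4819*0 = 0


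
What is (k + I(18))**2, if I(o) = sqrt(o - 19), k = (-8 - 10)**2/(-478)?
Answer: (162 - 239*I)**2/57121 ≈ -0.54055 - 1.3556*I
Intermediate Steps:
k = -162/239 (k = (-18)**2*(-1/478) = 324*(-1/478) = -162/239 ≈ -0.67782)
I(o) = sqrt(-19 + o)
(k + I(18))**2 = (-162/239 + sqrt(-19 + 18))**2 = (-162/239 + sqrt(-1))**2 = (-162/239 + I)**2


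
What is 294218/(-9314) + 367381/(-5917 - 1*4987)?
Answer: -3314969853/50779928 ≈ -65.281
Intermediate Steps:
294218/(-9314) + 367381/(-5917 - 1*4987) = 294218*(-1/9314) + 367381/(-5917 - 4987) = -147109/4657 + 367381/(-10904) = -147109/4657 + 367381*(-1/10904) = -147109/4657 - 367381/10904 = -3314969853/50779928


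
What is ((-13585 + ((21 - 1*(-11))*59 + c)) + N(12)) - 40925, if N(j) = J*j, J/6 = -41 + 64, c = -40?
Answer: -51006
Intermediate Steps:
J = 138 (J = 6*(-41 + 64) = 6*23 = 138)
N(j) = 138*j
((-13585 + ((21 - 1*(-11))*59 + c)) + N(12)) - 40925 = ((-13585 + ((21 - 1*(-11))*59 - 40)) + 138*12) - 40925 = ((-13585 + ((21 + 11)*59 - 40)) + 1656) - 40925 = ((-13585 + (32*59 - 40)) + 1656) - 40925 = ((-13585 + (1888 - 40)) + 1656) - 40925 = ((-13585 + 1848) + 1656) - 40925 = (-11737 + 1656) - 40925 = -10081 - 40925 = -51006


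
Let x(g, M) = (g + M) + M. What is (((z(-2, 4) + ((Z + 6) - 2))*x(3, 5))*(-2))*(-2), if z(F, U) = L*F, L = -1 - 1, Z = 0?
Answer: 416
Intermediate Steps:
L = -2
x(g, M) = g + 2*M (x(g, M) = (M + g) + M = g + 2*M)
z(F, U) = -2*F
(((z(-2, 4) + ((Z + 6) - 2))*x(3, 5))*(-2))*(-2) = (((-2*(-2) + ((0 + 6) - 2))*(3 + 2*5))*(-2))*(-2) = (((4 + (6 - 2))*(3 + 10))*(-2))*(-2) = (((4 + 4)*13)*(-2))*(-2) = ((8*13)*(-2))*(-2) = (104*(-2))*(-2) = -208*(-2) = 416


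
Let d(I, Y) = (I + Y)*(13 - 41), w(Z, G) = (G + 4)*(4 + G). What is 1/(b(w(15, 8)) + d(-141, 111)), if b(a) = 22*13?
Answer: 1/1126 ≈ 0.00088810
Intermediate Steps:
w(Z, G) = (4 + G)² (w(Z, G) = (4 + G)*(4 + G) = (4 + G)²)
d(I, Y) = -28*I - 28*Y (d(I, Y) = (I + Y)*(-28) = -28*I - 28*Y)
b(a) = 286
1/(b(w(15, 8)) + d(-141, 111)) = 1/(286 + (-28*(-141) - 28*111)) = 1/(286 + (3948 - 3108)) = 1/(286 + 840) = 1/1126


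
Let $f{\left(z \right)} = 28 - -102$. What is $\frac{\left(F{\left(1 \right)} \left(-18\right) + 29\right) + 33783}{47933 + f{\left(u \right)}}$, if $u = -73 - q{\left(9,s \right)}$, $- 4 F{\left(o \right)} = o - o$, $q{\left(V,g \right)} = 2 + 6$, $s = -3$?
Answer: $\frac{33812}{48063} \approx 0.70349$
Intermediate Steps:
$q{\left(V,g \right)} = 8$
$F{\left(o \right)} = 0$ ($F{\left(o \right)} = - \frac{o - o}{4} = \left(- \frac{1}{4}\right) 0 = 0$)
$u = -81$ ($u = -73 - 8 = -81$)
$f{\left(z \right)} = 130$ ($f{\left(z \right)} = 28 + 102 = 130$)
$\frac{\left(F{\left(1 \right)} \left(-18\right) + 29\right) + 33783}{47933 + f{\left(u \right)}} = \frac{\left(0 \left(-18\right) + 29\right) + 33783}{47933 + 130} = \frac{\left(0 + 29\right) + 33783}{48063} = \left(29 + 33783\right) \frac{1}{48063} = 33812 \cdot \frac{1}{48063} = \frac{33812}{48063}$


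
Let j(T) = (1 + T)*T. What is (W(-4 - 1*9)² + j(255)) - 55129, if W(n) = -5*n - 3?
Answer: 13995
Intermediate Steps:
W(n) = -3 - 5*n
j(T) = T*(1 + T)
(W(-4 - 1*9)² + j(255)) - 55129 = ((-3 - 5*(-4 - 1*9))² + 255*(1 + 255)) - 55129 = ((-3 - 5*(-4 - 9))² + 255*256) - 55129 = ((-3 - 5*(-13))² + 65280) - 55129 = ((-3 + 65)² + 65280) - 55129 = (62² + 65280) - 55129 = (3844 + 65280) - 55129 = 69124 - 55129 = 13995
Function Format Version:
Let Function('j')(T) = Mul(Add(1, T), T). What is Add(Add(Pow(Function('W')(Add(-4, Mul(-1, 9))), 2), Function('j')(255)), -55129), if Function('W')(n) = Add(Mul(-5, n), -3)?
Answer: 13995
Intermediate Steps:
Function('W')(n) = Add(-3, Mul(-5, n))
Function('j')(T) = Mul(T, Add(1, T))
Add(Add(Pow(Function('W')(Add(-4, Mul(-1, 9))), 2), Function('j')(255)), -55129) = Add(Add(Pow(Add(-3, Mul(-5, Add(-4, Mul(-1, 9)))), 2), Mul(255, Add(1, 255))), -55129) = Add(Add(Pow(Add(-3, Mul(-5, Add(-4, -9))), 2), Mul(255, 256)), -55129) = Add(Add(Pow(Add(-3, Mul(-5, -13)), 2), 65280), -55129) = Add(Add(Pow(Add(-3, 65), 2), 65280), -55129) = Add(Add(Pow(62, 2), 65280), -55129) = Add(Add(3844, 65280), -55129) = Add(69124, -55129) = 13995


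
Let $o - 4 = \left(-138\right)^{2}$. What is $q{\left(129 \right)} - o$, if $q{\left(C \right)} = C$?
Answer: $-18919$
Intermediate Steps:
$o = 19048$ ($o = 4 + \left(-138\right)^{2} = 4 + 19044 = 19048$)
$q{\left(129 \right)} - o = 129 - 19048 = -18919$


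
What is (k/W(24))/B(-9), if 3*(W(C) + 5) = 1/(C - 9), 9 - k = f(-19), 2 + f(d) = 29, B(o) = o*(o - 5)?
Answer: 45/1568 ≈ 0.028699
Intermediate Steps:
B(o) = o*(-5 + o)
f(d) = 27 (f(d) = -2 + 29 = 27)
k = -18 (k = 9 - 1*27 = 9 - 27 = -18)
W(C) = -5 + 1/(3*(-9 + C)) (W(C) = -5 + 1/(3*(C - 9)) = -5 + 1/(3*(-9 + C)))
(k/W(24))/B(-9) = (-18*3*(-9 + 24)/(136 - 15*24))/((-9*(-5 - 9))) = (-18*45/(136 - 360))/((-9*(-14))) = -18/((1/3)*(1/15)*(-224))/126 = -18/(-224/45)*(1/126) = -18*(-45/224)*(1/126) = (405/112)*(1/126) = 45/1568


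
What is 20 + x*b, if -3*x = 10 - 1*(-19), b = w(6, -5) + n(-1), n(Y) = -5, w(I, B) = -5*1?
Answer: 350/3 ≈ 116.67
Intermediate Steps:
w(I, B) = -5
b = -10 (b = -5 - 5 = -10)
x = -29/3 (x = -(10 - 1*(-19))/3 = -(10 + 19)/3 = -1/3*29 = -29/3 ≈ -9.6667)
20 + x*b = 20 - 29/3*(-10) = 20 + 290/3 = 350/3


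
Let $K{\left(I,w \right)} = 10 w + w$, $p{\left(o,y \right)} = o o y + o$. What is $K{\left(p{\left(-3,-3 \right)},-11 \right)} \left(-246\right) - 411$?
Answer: $29355$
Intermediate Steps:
$p{\left(o,y \right)} = o + y o^{2}$ ($p{\left(o,y \right)} = o^{2} y + o = y o^{2} + o = o + y o^{2}$)
$K{\left(I,w \right)} = 11 w$
$K{\left(p{\left(-3,-3 \right)},-11 \right)} \left(-246\right) - 411 = 11 \left(-11\right) \left(-246\right) - 411 = \left(-121\right) \left(-246\right) - 411 = 29766 - 411 = 29355$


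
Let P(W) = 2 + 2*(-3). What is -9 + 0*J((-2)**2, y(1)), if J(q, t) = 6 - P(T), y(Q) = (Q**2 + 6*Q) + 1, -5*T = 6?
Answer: -9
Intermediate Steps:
T = -6/5 (T = -1/5*6 = -6/5 ≈ -1.2000)
y(Q) = 1 + Q**2 + 6*Q
P(W) = -4 (P(W) = 2 - 6 = -4)
J(q, t) = 10 (J(q, t) = 6 - 1*(-4) = 6 + 4 = 10)
-9 + 0*J((-2)**2, y(1)) = -9 + 0*10 = -9 + 0 = -9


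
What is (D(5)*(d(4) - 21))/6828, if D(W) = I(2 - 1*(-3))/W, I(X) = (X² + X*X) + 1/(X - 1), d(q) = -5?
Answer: -871/22760 ≈ -0.038269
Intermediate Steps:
I(X) = 1/(-1 + X) + 2*X² (I(X) = (X² + X²) + 1/(-1 + X) = 2*X² + 1/(-1 + X) = 1/(-1 + X) + 2*X²)
D(W) = 201/(4*W) (D(W) = ((1 - 2*(2 - 1*(-3))² + 2*(2 - 1*(-3))³)/(-1 + (2 - 1*(-3))))/W = ((1 - 2*(2 + 3)² + 2*(2 + 3)³)/(-1 + (2 + 3)))/W = ((1 - 2*5² + 2*5³)/(-1 + 5))/W = ((1 - 2*25 + 2*125)/4)/W = ((1 - 50 + 250)/4)/W = ((¼)*201)/W = 201/(4*W))
(D(5)*(d(4) - 21))/6828 = (((201/4)/5)*(-5 - 21))/6828 = (((201/4)*(⅕))*(-26))*(1/6828) = ((201/20)*(-26))*(1/6828) = -2613/10*1/6828 = -871/22760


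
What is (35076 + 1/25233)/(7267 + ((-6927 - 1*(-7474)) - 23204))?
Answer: -885072709/388335870 ≈ -2.2791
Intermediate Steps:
(35076 + 1/25233)/(7267 + ((-6927 - 1*(-7474)) - 23204)) = (35076 + 1/25233)/(7267 + ((-6927 + 7474) - 23204)) = 885072709/(25233*(7267 + (547 - 23204))) = 885072709/(25233*(7267 - 22657)) = (885072709/25233)/(-15390) = (885072709/25233)*(-1/15390) = -885072709/388335870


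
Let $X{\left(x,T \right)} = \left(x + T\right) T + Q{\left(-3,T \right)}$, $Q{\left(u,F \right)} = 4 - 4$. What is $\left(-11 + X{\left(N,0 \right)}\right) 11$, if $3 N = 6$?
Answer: $-121$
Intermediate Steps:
$Q{\left(u,F \right)} = 0$ ($Q{\left(u,F \right)} = 4 - 4 = 0$)
$N = 2$ ($N = \frac{1}{3} \cdot 6 = 2$)
$X{\left(x,T \right)} = T \left(T + x\right)$ ($X{\left(x,T \right)} = \left(x + T\right) T + 0 = \left(T + x\right) T + 0 = T \left(T + x\right) + 0 = T \left(T + x\right)$)
$\left(-11 + X{\left(N,0 \right)}\right) 11 = \left(-11 + 0 \left(0 + 2\right)\right) 11 = \left(-11 + 0 \cdot 2\right) 11 = \left(-11 + 0\right) 11 = \left(-11\right) 11 = -121$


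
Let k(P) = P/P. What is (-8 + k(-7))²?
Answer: 49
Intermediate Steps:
k(P) = 1
(-8 + k(-7))² = (-8 + 1)² = (-7)² = 49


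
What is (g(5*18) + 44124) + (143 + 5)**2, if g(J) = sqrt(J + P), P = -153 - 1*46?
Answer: 66028 + I*sqrt(109) ≈ 66028.0 + 10.44*I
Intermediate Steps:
P = -199 (P = -153 - 46 = -199)
g(J) = sqrt(-199 + J) (g(J) = sqrt(J - 199) = sqrt(-199 + J))
(g(5*18) + 44124) + (143 + 5)**2 = (sqrt(-199 + 5*18) + 44124) + (143 + 5)**2 = (sqrt(-199 + 90) + 44124) + 148**2 = (sqrt(-109) + 44124) + 21904 = (I*sqrt(109) + 44124) + 21904 = (44124 + I*sqrt(109)) + 21904 = 66028 + I*sqrt(109)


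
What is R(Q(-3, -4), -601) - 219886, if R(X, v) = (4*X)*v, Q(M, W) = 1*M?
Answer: -212674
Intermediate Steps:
Q(M, W) = M
R(X, v) = 4*X*v
R(Q(-3, -4), -601) - 219886 = 4*(-3)*(-601) - 219886 = 7212 - 219886 = -212674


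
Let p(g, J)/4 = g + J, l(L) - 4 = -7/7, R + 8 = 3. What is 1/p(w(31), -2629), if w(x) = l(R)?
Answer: -1/10504 ≈ -9.5202e-5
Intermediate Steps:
R = -5 (R = -8 + 3 = -5)
l(L) = 3 (l(L) = 4 - 7/7 = 4 - 7*⅐ = 4 - 1 = 3)
w(x) = 3
p(g, J) = 4*J + 4*g (p(g, J) = 4*(g + J) = 4*(J + g) = 4*J + 4*g)
1/p(w(31), -2629) = 1/(4*(-2629) + 4*3) = 1/(-10516 + 12) = 1/(-10504) = -1/10504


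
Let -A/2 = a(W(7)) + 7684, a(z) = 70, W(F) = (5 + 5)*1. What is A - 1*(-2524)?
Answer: -12984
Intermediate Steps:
W(F) = 10 (W(F) = 10*1 = 10)
A = -15508 (A = -2*(70 + 7684) = -2*7754 = -15508)
A - 1*(-2524) = -15508 - 1*(-2524) = -15508 + 2524 = -12984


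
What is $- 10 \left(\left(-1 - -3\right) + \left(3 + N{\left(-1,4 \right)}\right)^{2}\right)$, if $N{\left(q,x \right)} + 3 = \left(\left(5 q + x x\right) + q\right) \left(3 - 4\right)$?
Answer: $-1020$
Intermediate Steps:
$N{\left(q,x \right)} = -3 - x^{2} - 6 q$ ($N{\left(q,x \right)} = -3 + \left(\left(5 q + x x\right) + q\right) \left(3 - 4\right) = -3 + \left(\left(5 q + x^{2}\right) + q\right) \left(-1\right) = -3 + \left(\left(x^{2} + 5 q\right) + q\right) \left(-1\right) = -3 + \left(x^{2} + 6 q\right) \left(-1\right) = -3 - \left(x^{2} + 6 q\right) = -3 - x^{2} - 6 q$)
$- 10 \left(\left(-1 - -3\right) + \left(3 + N{\left(-1,4 \right)}\right)^{2}\right) = - 10 \left(\left(-1 - -3\right) + \left(3 - 13\right)^{2}\right) = - 10 \left(\left(-1 + 3\right) + \left(3 - 13\right)^{2}\right) = - 10 \left(2 + \left(3 - 13\right)^{2}\right) = - 10 \left(2 + \left(-10\right)^{2}\right) = - 10 \left(2 + 100\right) = \left(-10\right) 102 = -1020$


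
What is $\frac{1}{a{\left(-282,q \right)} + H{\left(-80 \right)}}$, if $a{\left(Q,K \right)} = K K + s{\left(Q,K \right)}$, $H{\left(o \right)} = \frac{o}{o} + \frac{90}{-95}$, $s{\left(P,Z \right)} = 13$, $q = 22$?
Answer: $\frac{19}{9444} \approx 0.0020119$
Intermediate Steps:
$H{\left(o \right)} = \frac{1}{19}$ ($H{\left(o \right)} = 1 + 90 \left(- \frac{1}{95}\right) = 1 - \frac{18}{19} = \frac{1}{19}$)
$a{\left(Q,K \right)} = 13 + K^{2}$ ($a{\left(Q,K \right)} = K K + 13 = K^{2} + 13 = 13 + K^{2}$)
$\frac{1}{a{\left(-282,q \right)} + H{\left(-80 \right)}} = \frac{1}{\left(13 + 22^{2}\right) + \frac{1}{19}} = \frac{1}{\left(13 + 484\right) + \frac{1}{19}} = \frac{1}{497 + \frac{1}{19}} = \frac{1}{\frac{9444}{19}} = \frac{19}{9444}$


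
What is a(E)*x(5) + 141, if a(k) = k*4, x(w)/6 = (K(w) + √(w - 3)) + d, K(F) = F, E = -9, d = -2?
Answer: -507 - 216*√2 ≈ -812.47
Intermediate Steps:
x(w) = -12 + 6*w + 6*√(-3 + w) (x(w) = 6*((w + √(w - 3)) - 2) = 6*((w + √(-3 + w)) - 2) = 6*(-2 + w + √(-3 + w)) = -12 + 6*w + 6*√(-3 + w))
a(k) = 4*k
a(E)*x(5) + 141 = (4*(-9))*(-12 + 6*5 + 6*√(-3 + 5)) + 141 = -36*(-12 + 30 + 6*√2) + 141 = -36*(18 + 6*√2) + 141 = (-648 - 216*√2) + 141 = -507 - 216*√2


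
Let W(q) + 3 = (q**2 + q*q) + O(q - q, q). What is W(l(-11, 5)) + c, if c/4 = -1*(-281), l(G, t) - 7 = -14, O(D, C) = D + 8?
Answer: 1227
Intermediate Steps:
O(D, C) = 8 + D
l(G, t) = -7 (l(G, t) = 7 - 14 = -7)
W(q) = 5 + 2*q**2 (W(q) = -3 + ((q**2 + q*q) + (8 + (q - q))) = -3 + ((q**2 + q**2) + (8 + 0)) = -3 + (2*q**2 + 8) = -3 + (8 + 2*q**2) = 5 + 2*q**2)
c = 1124 (c = 4*(-1*(-281)) = 4*281 = 1124)
W(l(-11, 5)) + c = (5 + 2*(-7)**2) + 1124 = (5 + 2*49) + 1124 = (5 + 98) + 1124 = 103 + 1124 = 1227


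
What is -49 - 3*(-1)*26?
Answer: 29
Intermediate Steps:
-49 - 3*(-1)*26 = -49 + 3*26 = -49 + 78 = 29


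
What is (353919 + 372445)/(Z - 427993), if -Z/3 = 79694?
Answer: -726364/667075 ≈ -1.0889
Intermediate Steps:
Z = -239082 (Z = -3*79694 = -239082)
(353919 + 372445)/(Z - 427993) = (353919 + 372445)/(-239082 - 427993) = 726364/(-667075) = 726364*(-1/667075) = -726364/667075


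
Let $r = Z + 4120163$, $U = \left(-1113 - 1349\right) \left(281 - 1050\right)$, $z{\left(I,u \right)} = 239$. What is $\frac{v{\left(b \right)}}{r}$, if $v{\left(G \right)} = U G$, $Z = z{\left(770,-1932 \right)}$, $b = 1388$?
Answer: $\frac{1313934932}{2060201} \approx 637.77$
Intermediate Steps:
$U = 1893278$ ($U = \left(-2462\right) \left(-769\right) = 1893278$)
$Z = 239$
$r = 4120402$ ($r = 239 + 4120163 = 4120402$)
$v{\left(G \right)} = 1893278 G$
$\frac{v{\left(b \right)}}{r} = \frac{1893278 \cdot 1388}{4120402} = 2627869864 \cdot \frac{1}{4120402} = \frac{1313934932}{2060201}$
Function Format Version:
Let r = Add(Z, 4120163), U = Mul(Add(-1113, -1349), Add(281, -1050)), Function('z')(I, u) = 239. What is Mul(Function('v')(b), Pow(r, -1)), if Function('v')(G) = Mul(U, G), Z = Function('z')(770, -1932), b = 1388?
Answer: Rational(1313934932, 2060201) ≈ 637.77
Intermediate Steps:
U = 1893278 (U = Mul(-2462, -769) = 1893278)
Z = 239
r = 4120402 (r = Add(239, 4120163) = 4120402)
Function('v')(G) = Mul(1893278, G)
Mul(Function('v')(b), Pow(r, -1)) = Mul(Mul(1893278, 1388), Pow(4120402, -1)) = Mul(2627869864, Rational(1, 4120402)) = Rational(1313934932, 2060201)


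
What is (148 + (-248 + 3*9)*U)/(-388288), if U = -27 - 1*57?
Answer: -2339/48536 ≈ -0.048191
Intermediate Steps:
U = -84 (U = -27 - 57 = -84)
(148 + (-248 + 3*9)*U)/(-388288) = (148 + (-248 + 3*9)*(-84))/(-388288) = (148 + (-248 + 27)*(-84))*(-1/388288) = (148 - 221*(-84))*(-1/388288) = (148 + 18564)*(-1/388288) = 18712*(-1/388288) = -2339/48536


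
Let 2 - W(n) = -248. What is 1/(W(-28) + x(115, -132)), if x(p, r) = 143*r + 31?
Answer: -1/18595 ≈ -5.3778e-5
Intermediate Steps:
W(n) = 250 (W(n) = 2 - 1*(-248) = 2 + 248 = 250)
x(p, r) = 31 + 143*r
1/(W(-28) + x(115, -132)) = 1/(250 + (31 + 143*(-132))) = 1/(250 + (31 - 18876)) = 1/(250 - 18845) = 1/(-18595) = -1/18595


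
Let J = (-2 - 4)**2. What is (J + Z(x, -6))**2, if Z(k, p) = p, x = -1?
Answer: 900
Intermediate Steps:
J = 36 (J = (-6)**2 = 36)
(J + Z(x, -6))**2 = (36 - 6)**2 = 30**2 = 900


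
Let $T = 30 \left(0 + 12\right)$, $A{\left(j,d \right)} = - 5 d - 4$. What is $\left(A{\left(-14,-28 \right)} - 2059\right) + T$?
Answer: $-1563$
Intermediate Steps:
$A{\left(j,d \right)} = -4 - 5 d$
$T = 360$ ($T = 30 \cdot 12 = 360$)
$\left(A{\left(-14,-28 \right)} - 2059\right) + T = \left(\left(-4 - -140\right) - 2059\right) + 360 = \left(\left(-4 + 140\right) - 2059\right) + 360 = \left(136 - 2059\right) + 360 = -1923 + 360 = -1563$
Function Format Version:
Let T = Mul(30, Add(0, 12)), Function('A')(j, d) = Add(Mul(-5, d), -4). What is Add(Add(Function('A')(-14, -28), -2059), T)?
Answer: -1563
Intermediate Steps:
Function('A')(j, d) = Add(-4, Mul(-5, d))
T = 360 (T = Mul(30, 12) = 360)
Add(Add(Function('A')(-14, -28), -2059), T) = Add(Add(Add(-4, Mul(-5, -28)), -2059), 360) = Add(Add(Add(-4, 140), -2059), 360) = Add(Add(136, -2059), 360) = Add(-1923, 360) = -1563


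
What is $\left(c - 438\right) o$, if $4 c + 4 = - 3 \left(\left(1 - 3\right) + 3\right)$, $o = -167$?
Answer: $\frac{293753}{4} \approx 73438.0$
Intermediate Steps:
$c = - \frac{7}{4}$ ($c = -1 + \frac{\left(-3\right) \left(\left(1 - 3\right) + 3\right)}{4} = -1 + \frac{\left(-3\right) \left(-2 + 3\right)}{4} = -1 + \frac{\left(-3\right) 1}{4} = -1 + \frac{1}{4} \left(-3\right) = -1 - \frac{3}{4} = - \frac{7}{4} \approx -1.75$)
$\left(c - 438\right) o = \left(- \frac{7}{4} - 438\right) \left(-167\right) = \left(- \frac{1759}{4}\right) \left(-167\right) = \frac{293753}{4}$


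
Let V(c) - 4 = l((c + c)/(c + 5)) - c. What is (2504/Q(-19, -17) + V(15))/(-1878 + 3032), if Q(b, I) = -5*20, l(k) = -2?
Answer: -951/28850 ≈ -0.032964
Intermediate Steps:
V(c) = 2 - c (V(c) = 4 + (-2 - c) = 2 - c)
Q(b, I) = -100
(2504/Q(-19, -17) + V(15))/(-1878 + 3032) = (2504/(-100) + (2 - 1*15))/(-1878 + 3032) = (2504*(-1/100) + (2 - 15))/1154 = (-626/25 - 13)*(1/1154) = -951/25*1/1154 = -951/28850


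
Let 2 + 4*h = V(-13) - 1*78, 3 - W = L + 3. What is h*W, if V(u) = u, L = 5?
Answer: 465/4 ≈ 116.25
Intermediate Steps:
W = -5 (W = 3 - (5 + 3) = 3 - 1*8 = 3 - 8 = -5)
h = -93/4 (h = -½ + (-13 - 1*78)/4 = -½ + (-13 - 78)/4 = -½ + (¼)*(-91) = -½ - 91/4 = -93/4 ≈ -23.250)
h*W = -93/4*(-5) = 465/4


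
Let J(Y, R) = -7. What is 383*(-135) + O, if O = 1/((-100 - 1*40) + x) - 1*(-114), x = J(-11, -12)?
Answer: -7583878/147 ≈ -51591.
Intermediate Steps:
x = -7
O = 16757/147 (O = 1/((-100 - 1*40) - 7) - 1*(-114) = 1/((-100 - 40) - 7) + 114 = 1/(-140 - 7) + 114 = 1/(-147) + 114 = -1/147 + 114 = 16757/147 ≈ 113.99)
383*(-135) + O = 383*(-135) + 16757/147 = -51705 + 16757/147 = -7583878/147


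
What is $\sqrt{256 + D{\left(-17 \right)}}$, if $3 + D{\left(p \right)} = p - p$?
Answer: $\sqrt{253} \approx 15.906$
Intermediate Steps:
$D{\left(p \right)} = -3$ ($D{\left(p \right)} = -3 + \left(p - p\right) = -3 + 0 = -3$)
$\sqrt{256 + D{\left(-17 \right)}} = \sqrt{256 - 3} = \sqrt{253}$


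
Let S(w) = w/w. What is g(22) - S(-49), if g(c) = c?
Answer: 21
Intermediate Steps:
S(w) = 1
g(22) - S(-49) = 22 - 1*1 = 22 - 1 = 21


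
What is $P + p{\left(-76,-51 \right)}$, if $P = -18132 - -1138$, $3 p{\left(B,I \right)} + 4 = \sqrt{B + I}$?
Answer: $- \frac{50986}{3} + \frac{i \sqrt{127}}{3} \approx -16995.0 + 3.7565 i$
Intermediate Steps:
$p{\left(B,I \right)} = - \frac{4}{3} + \frac{\sqrt{B + I}}{3}$
$P = -16994$ ($P = -18132 + 1138 = -16994$)
$P + p{\left(-76,-51 \right)} = -16994 - \left(\frac{4}{3} - \frac{\sqrt{-76 - 51}}{3}\right) = -16994 - \left(\frac{4}{3} - \frac{\sqrt{-127}}{3}\right) = -16994 - \left(\frac{4}{3} - \frac{i \sqrt{127}}{3}\right) = - \frac{50986}{3} + \frac{i \sqrt{127}}{3}$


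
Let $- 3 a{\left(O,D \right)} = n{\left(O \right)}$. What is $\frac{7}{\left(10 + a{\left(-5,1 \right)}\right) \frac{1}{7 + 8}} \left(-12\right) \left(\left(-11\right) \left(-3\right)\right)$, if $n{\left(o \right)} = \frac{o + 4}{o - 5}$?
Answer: $- \frac{1247400}{299} \approx -4171.9$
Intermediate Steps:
$n{\left(o \right)} = \frac{4 + o}{-5 + o}$
$a{\left(O,D \right)} = - \frac{4 + O}{3 \left(-5 + O\right)}$ ($a{\left(O,D \right)} = - \frac{\frac{1}{-5 + O} \left(4 + O\right)}{3} = - \frac{4 + O}{3 \left(-5 + O\right)}$)
$\frac{7}{\left(10 + a{\left(-5,1 \right)}\right) \frac{1}{7 + 8}} \left(-12\right) \left(\left(-11\right) \left(-3\right)\right) = \frac{7}{\left(10 + \frac{-4 - -5}{3 \left(-5 - 5\right)}\right) \frac{1}{7 + 8}} \left(-12\right) \left(\left(-11\right) \left(-3\right)\right) = \frac{7}{\left(10 + \frac{-4 + 5}{3 \left(-10\right)}\right) \frac{1}{15}} \left(-12\right) 33 = \frac{7}{\left(10 + \frac{1}{3} \left(- \frac{1}{10}\right) 1\right) \frac{1}{15}} \left(-12\right) 33 = \frac{7}{\left(10 - \frac{1}{30}\right) \frac{1}{15}} \left(-12\right) 33 = \frac{7}{\frac{299}{30} \cdot \frac{1}{15}} \left(-12\right) 33 = \frac{7}{\frac{299}{450}} \left(-12\right) 33 = 7 \cdot \frac{450}{299} \left(-12\right) 33 = \frac{3150}{299} \left(-12\right) 33 = \left(- \frac{37800}{299}\right) 33 = - \frac{1247400}{299}$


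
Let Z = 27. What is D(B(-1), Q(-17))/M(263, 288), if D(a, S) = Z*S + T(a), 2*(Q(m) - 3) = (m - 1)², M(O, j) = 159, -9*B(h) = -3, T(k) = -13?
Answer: 4442/159 ≈ 27.937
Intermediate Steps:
B(h) = ⅓ (B(h) = -⅑*(-3) = ⅓)
Q(m) = 3 + (-1 + m)²/2 (Q(m) = 3 + (m - 1)²/2 = 3 + (-1 + m)²/2)
D(a, S) = -13 + 27*S (D(a, S) = 27*S - 13 = -13 + 27*S)
D(B(-1), Q(-17))/M(263, 288) = (-13 + 27*(3 + (-1 - 17)²/2))/159 = (-13 + 27*(3 + (½)*(-18)²))*(1/159) = (-13 + 27*(3 + (½)*324))*(1/159) = (-13 + 27*(3 + 162))*(1/159) = (-13 + 27*165)*(1/159) = (-13 + 4455)*(1/159) = 4442*(1/159) = 4442/159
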